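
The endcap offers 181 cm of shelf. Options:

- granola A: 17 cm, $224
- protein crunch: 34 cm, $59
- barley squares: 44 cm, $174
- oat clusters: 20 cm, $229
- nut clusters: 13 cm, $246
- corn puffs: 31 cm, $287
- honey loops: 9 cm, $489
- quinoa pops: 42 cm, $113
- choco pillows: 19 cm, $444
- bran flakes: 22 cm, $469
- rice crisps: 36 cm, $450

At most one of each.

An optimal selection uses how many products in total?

Best achievable weekly sales is 2838.
granola A + oat clusters + nut clusters + corn puffs + honey loops + choco pillows + bran flakes + rice crisps hits 2838 at 167 cm.
Any selection reaching 2838 contains exactly 8 products.

8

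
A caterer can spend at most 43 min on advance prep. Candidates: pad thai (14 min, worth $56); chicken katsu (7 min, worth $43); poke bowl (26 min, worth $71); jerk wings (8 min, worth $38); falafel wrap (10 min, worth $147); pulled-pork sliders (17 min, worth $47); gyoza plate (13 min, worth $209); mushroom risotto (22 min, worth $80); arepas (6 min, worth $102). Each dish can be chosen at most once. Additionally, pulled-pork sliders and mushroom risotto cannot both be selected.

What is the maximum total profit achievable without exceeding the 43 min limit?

The ratio heuristic lands on chicken katsu + falafel wrap + gyoza plate + arepas (501) but leaves 7 min idle.
The 7 min tied up in chicken katsu is better spent on pad thai — total rises to 514 (43 min).
That's the maximum — no feasible swap from here does better than 514.

514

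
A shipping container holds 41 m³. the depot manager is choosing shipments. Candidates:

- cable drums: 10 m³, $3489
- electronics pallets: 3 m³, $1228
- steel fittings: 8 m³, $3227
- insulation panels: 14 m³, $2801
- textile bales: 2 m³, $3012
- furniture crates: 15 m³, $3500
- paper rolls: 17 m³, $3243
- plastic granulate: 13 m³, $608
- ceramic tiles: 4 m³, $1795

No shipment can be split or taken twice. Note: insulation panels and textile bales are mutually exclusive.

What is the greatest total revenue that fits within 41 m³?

Ranking by ratio (revenue/m³): textile bales 1506.00, ceramic tiles 448.75, electronics pallets 409.33, steel fittings 403.38.
Best packing: cable drums + steel fittings + textile bales + furniture crates + ceramic tiles — 39 m³, 15023 total.
That's the maximum — no feasible swap from here does better than 15023.

15023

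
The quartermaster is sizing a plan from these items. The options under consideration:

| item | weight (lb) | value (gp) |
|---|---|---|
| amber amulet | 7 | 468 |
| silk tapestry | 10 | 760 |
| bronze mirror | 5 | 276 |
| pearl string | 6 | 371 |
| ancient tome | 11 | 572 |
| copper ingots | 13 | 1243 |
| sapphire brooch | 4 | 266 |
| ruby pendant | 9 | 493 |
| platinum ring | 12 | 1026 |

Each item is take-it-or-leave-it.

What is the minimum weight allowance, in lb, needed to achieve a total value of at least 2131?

25

Look for the lowest-weight combination reaching 2131.
copper ingots + platinum ring: 2269 value at 25 lb.
No combination under 25 lb hits 2131.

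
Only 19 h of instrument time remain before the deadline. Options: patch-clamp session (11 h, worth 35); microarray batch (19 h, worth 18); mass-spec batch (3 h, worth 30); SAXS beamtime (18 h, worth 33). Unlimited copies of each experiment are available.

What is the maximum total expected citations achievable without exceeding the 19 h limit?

180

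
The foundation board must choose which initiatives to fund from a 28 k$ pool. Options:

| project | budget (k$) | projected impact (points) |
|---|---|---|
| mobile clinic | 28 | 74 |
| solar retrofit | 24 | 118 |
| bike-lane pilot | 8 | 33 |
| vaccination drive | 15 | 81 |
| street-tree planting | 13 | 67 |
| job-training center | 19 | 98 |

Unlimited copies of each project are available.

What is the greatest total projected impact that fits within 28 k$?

148

Taking vaccination drive + street-tree planting: 28 k$ used, 148 in projected impact.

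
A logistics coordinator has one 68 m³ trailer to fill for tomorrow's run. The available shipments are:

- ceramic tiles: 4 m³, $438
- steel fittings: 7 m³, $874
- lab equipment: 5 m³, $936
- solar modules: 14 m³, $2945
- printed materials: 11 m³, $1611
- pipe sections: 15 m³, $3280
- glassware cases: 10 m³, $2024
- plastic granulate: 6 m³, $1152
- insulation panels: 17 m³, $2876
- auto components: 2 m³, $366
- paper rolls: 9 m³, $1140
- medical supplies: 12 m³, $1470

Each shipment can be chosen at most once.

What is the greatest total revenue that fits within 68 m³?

13213

A density-first pass picks ceramic tiles + lab equipment + solar modules + printed materials + pipe sections + glassware cases + plastic granulate + auto components — 12752 at 67 m³.
Dropping ceramic tiles and printed materials and auto components frees 17 m³; slotting in insulation panels (17 m³) lifts the total to 13213 at 67 m³.
Runner-up ceramic tiles + solar modules + pipe sections + glassware cases + plastic granulate + insulation panels + auto components tops out at 13081.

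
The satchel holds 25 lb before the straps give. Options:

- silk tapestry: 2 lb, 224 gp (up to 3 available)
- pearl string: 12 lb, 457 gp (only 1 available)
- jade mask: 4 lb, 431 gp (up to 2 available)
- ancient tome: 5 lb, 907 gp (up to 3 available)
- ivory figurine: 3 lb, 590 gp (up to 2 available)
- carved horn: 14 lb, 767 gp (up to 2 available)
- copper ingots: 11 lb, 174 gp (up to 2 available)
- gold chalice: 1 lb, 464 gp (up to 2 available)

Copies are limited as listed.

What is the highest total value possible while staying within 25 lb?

5053

Density check — gold chalice 464.00, ivory figurine 196.67, ancient tome 181.40, silk tapestry 112.00 are the best per lb.
The ratio ordering already packs tightly: silk tapestry + 3×ancient tome + 2×ivory figurine + 2×gold chalice, 25 lb, 5053.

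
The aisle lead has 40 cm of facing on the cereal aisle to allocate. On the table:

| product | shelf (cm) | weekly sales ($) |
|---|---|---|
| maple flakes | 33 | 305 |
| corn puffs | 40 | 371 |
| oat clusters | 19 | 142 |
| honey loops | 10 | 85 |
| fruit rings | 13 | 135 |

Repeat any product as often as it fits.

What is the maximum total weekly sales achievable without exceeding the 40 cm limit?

The ratio ordering already packs tightly: 3×fruit rings, 39 cm, 405.
Every other selection either busts 40 cm or fails to beat 405.

405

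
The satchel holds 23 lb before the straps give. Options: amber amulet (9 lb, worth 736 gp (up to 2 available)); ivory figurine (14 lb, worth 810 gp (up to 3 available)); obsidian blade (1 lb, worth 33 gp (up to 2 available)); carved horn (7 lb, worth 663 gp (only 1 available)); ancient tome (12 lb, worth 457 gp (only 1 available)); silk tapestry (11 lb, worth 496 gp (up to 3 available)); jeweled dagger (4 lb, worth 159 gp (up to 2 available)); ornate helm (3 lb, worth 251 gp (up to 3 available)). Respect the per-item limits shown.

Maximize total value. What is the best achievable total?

1934

The ratio heuristic lands on 2×obsidian blade + carved horn + jeweled dagger + 3×ornate helm (1641) but leaves 1 lb idle.
Dropping obsidian blade and jeweled dagger and ornate helm frees 8 lb; slotting in amber amulet (9 lb) lifts the total to 1934 at 23 lb.
No other feasible combination exceeds 1934.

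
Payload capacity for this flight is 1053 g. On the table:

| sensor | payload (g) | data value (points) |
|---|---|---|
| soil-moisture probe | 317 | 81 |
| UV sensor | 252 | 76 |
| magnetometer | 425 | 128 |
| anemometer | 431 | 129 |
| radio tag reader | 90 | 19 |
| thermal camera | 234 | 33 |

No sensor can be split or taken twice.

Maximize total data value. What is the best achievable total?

Taking the top-ratio sensors first gives soil-moisture probe + UV sensor + magnetometer for 285 (994 g).
The 425 g tied up in magnetometer is better spent on anemometer — total rises to 286 (1000 g).

286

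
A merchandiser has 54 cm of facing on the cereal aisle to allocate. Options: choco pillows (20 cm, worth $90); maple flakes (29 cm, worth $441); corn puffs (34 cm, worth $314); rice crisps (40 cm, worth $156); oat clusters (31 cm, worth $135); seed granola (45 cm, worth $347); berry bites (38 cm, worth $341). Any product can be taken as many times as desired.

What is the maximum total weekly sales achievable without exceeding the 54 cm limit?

531

Choco pillows + maple flakes uses 49 of the 54 cm and totals 531.
That's the maximum — no swap from here does better than 531.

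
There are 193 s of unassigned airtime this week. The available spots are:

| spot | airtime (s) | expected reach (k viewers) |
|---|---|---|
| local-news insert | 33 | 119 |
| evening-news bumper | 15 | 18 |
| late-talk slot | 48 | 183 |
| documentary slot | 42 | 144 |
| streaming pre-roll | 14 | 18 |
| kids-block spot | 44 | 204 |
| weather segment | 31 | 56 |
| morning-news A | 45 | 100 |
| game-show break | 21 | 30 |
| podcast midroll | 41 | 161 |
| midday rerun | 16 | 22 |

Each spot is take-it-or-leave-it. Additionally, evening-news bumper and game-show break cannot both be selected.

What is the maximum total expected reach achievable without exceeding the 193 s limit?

The ratio heuristic lands on local-news insert + late-talk slot + kids-block spot + game-show break + podcast midroll (697) but leaves 6 s idle.
Replace local-news insert and game-show break with documentary slot + midday rerun: the trade gains 17 net, giving 714 at 191 s.

714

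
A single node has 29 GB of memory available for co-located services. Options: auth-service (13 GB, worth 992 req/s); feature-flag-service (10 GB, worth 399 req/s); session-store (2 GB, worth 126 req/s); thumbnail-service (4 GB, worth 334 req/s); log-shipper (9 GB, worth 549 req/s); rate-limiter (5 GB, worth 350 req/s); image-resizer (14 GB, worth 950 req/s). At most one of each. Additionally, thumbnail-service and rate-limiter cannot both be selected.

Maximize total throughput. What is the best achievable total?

2068

Auth-service + session-store + image-resizer uses 29 of the 29 GB and totals 2068.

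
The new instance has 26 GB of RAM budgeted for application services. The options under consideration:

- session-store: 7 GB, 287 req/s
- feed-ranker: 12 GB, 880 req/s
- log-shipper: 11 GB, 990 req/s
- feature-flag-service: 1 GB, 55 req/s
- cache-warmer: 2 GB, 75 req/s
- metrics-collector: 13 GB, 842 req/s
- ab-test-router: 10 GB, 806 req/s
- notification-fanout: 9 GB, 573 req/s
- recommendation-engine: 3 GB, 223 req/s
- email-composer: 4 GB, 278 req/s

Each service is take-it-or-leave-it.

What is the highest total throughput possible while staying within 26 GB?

Ranking by ratio (throughput/GB): log-shipper 90.00, ab-test-router 80.60, recommendation-engine 74.33, feed-ranker 73.33.
A density-first pass picks log-shipper + feature-flag-service + ab-test-router + recommendation-engine — 2074 at 25 GB.
Dropping recommendation-engine frees 3 GB; slotting in email-composer (4 GB) lifts the total to 2129 at 26 GB.
The closest alternative, log-shipper + cache-warmer + ab-test-router + recommendation-engine, reaches only 2094.

2129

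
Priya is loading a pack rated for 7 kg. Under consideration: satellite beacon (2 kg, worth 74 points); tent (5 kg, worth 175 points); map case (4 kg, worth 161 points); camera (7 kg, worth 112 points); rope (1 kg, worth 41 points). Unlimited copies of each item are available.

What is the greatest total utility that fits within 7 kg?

By utility per kg: rope 41.00, map case 40.25, satellite beacon 37.00 lead.
Best packing: 7×rope — 7 kg, 287 total.

287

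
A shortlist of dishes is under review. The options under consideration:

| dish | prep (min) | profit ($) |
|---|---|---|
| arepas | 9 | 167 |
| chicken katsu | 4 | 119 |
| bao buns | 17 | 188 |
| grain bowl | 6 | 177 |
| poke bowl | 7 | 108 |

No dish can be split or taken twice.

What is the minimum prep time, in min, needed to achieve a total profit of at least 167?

6

Minimise min subject to total profit ≥ 167.
grain bowl reaches 177 using 6 min.
Any bundle with less than 6 min falls short of 167.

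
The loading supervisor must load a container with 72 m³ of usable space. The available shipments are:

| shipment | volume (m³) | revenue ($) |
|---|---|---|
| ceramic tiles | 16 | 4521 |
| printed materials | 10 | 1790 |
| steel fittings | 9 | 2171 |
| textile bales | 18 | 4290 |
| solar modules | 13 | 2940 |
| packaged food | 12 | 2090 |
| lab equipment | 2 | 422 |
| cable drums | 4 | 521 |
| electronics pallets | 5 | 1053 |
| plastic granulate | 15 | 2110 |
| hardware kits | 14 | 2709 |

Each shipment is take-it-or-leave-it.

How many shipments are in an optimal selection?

6

Optimal total is 17053.
ceramic tiles + steel fittings + textile bales + solar modules + lab equipment + hardware kits hits 17053 at 72 m³.
All optima have 6 shipments.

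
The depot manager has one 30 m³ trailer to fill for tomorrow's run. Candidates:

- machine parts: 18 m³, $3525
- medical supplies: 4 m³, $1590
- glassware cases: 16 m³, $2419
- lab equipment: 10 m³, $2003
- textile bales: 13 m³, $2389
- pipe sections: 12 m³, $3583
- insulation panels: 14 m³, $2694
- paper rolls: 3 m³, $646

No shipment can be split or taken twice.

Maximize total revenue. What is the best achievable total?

Filling by ratio: medical supplies + lab equipment + pipe sections + paper rolls for 7822, with 1 m³ left unused.
Replace lab equipment and paper rolls with insulation panels: the trade gains 45 net, giving 7867 at 30 m³.

7867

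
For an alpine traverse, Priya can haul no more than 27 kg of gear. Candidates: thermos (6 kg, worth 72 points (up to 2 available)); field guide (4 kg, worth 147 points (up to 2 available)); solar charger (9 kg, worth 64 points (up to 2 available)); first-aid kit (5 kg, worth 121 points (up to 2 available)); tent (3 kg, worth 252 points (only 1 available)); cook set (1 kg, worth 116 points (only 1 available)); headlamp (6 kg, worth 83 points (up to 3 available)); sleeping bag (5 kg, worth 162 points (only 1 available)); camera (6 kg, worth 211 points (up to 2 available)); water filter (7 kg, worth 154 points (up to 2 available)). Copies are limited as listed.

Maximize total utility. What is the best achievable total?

Density check — cook set 116.00, tent 84.00, field guide 36.75 are the best per kg.
Greedy by ratio would take 2×field guide + tent + cook set + 2×camera: 24 kg used, total 1084.
Dropping field guide frees 4 kg; slotting in sleeping bag (5 kg) lifts the total to 1099 at 25 kg.
The spare 2 kg is too small for any remaining item, and no exchange beats 1099.

1099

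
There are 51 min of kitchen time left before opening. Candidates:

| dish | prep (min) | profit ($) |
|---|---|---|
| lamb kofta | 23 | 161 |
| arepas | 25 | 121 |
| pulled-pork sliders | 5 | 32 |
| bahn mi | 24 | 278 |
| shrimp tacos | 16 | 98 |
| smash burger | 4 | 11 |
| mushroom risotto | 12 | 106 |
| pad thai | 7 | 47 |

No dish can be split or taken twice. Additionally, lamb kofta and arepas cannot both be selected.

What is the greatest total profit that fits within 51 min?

463

Pulled-pork sliders + bahn mi + mushroom risotto + pad thai uses 48 of the 51 min and totals 463.
Next best is lamb kofta + bahn mi + smash burger at 450 (51 min) — short by 13.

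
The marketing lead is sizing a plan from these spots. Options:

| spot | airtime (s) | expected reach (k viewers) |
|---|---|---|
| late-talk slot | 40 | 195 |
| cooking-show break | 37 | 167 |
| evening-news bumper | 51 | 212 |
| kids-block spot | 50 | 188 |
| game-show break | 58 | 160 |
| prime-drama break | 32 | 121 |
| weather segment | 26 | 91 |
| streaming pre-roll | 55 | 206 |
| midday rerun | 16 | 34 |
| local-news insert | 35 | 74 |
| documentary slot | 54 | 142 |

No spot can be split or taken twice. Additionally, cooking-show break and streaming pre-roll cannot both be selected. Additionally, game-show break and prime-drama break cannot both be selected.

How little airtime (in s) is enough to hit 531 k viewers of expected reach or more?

127

Look for the lowest-airtime combination reaching 531.
Taking late-talk slot + cooking-show break + kids-block spot gives 550 (≥ 531) for 127 s.
Any bundle with less than 127 s falls short of 531.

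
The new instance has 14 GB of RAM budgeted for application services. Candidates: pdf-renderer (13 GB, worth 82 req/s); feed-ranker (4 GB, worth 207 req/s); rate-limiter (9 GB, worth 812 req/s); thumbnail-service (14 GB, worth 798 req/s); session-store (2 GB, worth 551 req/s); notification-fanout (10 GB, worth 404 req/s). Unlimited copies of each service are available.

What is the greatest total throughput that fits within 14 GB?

3857

Taking 7×session-store: 14 GB used, 3857 in throughput.
Every other selection either busts 14 GB or fails to beat 3857.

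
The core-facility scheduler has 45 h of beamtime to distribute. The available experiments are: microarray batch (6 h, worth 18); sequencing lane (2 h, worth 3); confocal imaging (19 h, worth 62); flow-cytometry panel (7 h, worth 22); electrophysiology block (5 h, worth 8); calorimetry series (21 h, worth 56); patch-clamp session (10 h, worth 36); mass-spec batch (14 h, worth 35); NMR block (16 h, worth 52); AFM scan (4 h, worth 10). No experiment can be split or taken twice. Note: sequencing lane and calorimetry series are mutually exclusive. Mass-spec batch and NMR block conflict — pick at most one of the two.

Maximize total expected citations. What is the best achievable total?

Taking confocal imaging + patch-clamp session + NMR block: 45 h used, 150 in expected citations.
Next best is microarray batch + confocal imaging + NMR block + AFM scan at 142 (45 h) — short by 8.

150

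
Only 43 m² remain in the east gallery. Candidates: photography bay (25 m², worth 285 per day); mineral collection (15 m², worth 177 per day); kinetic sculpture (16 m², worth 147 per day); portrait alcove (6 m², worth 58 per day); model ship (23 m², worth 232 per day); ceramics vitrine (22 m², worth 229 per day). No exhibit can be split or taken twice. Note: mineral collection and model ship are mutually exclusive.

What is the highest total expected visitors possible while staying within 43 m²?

464

The ratio heuristic lands on photography bay + mineral collection (462) but leaves 3 m² idle.
Replace photography bay with portrait alcove + ceramics vitrine: the trade gains 2 net, giving 464 at 43 m².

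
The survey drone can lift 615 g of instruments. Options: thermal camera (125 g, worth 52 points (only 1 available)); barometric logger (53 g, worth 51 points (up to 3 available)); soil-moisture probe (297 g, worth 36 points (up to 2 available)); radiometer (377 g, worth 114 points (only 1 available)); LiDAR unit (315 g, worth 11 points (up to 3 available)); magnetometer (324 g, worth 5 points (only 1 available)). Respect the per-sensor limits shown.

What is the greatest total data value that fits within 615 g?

Density check — barometric logger 0.96, thermal camera 0.42, radiometer 0.30 are the best per g.
Greedy by ratio would take thermal camera + 3×barometric logger + soil-moisture probe: 581 g used, total 241.
Dropping barometric logger and soil-moisture probe frees 350 g; slotting in radiometer (377 g) lifts the total to 268 at 608 g.
The spare 7 g is too small for any remaining sensor, and no exchange beats 268.

268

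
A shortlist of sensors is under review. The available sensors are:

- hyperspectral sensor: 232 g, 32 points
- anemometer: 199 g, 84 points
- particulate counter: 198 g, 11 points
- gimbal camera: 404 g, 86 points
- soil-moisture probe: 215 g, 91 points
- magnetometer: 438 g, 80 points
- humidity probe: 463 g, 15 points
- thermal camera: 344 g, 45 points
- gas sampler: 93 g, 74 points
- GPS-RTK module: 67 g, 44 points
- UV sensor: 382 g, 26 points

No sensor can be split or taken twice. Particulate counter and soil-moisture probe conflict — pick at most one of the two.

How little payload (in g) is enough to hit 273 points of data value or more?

Minimise g subject to total data value ≥ 273.
anemometer + soil-moisture probe + gas sampler + GPS-RTK module reaches 293 using 574 g.
Below 574 g the best achievable stays under 273.

574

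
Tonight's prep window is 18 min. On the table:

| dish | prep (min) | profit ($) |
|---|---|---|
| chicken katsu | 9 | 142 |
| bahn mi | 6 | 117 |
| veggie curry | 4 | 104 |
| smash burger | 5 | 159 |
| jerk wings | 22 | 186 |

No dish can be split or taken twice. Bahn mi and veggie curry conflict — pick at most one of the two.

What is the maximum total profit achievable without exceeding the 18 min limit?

405

Chicken katsu + veggie curry + smash burger uses 18 of the 18 min and totals 405.
Nothing else feasible within 18 min beats 405.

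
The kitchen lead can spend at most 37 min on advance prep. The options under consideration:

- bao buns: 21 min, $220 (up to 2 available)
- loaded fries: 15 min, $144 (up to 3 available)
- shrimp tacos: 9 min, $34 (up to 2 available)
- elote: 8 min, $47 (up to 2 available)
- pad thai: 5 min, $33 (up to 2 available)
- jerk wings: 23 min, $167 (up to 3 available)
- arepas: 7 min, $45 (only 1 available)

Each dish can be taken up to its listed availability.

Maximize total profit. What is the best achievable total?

364

Taking bao buns + loaded fries: 36 min used, 364 in profit.
Nothing else within 37 min beats 364.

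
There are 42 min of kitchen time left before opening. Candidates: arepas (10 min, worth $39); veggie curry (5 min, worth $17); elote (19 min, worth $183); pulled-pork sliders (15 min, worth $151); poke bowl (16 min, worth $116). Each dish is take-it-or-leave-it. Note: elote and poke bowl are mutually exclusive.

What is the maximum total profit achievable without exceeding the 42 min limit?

351

Density check — pulled-pork sliders 10.07, elote 9.63, poke bowl 7.25 are the best per min.
Best packing: veggie curry + elote + pulled-pork sliders — 39 min, 351 total.
Next best is elote + pulled-pork sliders at 334 (34 min) — short by 17.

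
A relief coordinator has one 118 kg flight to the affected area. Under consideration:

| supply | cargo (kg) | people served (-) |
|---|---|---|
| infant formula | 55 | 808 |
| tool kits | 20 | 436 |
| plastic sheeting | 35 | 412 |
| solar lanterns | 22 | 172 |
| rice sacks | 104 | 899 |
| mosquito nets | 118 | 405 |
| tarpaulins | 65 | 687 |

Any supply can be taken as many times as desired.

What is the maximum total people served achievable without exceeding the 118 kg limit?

2180

Ranking by ratio (people served/kg): tool kits 21.80, infant formula 14.69, plastic sheeting 11.77, tarpaulins 10.57.
Taking 5×tool kits: 100 kg used, 2180 in people served.
No other feasible combination exceeds 2180.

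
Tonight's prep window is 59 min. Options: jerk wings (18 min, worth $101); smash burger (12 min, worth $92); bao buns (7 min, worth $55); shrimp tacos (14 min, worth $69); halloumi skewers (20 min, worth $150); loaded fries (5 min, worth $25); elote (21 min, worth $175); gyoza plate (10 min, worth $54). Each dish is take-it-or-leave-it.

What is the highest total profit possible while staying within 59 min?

442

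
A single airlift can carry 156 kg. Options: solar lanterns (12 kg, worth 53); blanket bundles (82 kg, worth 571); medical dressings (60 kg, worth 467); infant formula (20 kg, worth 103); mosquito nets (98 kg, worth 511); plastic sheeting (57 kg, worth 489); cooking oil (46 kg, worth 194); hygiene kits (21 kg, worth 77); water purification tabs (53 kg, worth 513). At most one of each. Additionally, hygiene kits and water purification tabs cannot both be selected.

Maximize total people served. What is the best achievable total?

1196

Filling by ratio: solar lanterns + infant formula + plastic sheeting + water purification tabs for 1158, with 14 kg left unused.
The 32 kg tied up in solar lanterns and infant formula is better spent on cooking oil — total rises to 1196 (156 kg).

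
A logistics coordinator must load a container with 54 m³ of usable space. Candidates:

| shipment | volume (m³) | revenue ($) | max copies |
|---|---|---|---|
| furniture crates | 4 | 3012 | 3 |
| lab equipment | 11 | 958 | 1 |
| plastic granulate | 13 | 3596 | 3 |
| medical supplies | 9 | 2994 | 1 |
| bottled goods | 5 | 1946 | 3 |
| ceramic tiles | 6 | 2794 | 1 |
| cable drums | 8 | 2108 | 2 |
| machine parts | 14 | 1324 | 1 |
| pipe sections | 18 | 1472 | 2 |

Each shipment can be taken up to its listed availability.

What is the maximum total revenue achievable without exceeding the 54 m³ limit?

23372

The ratio heuristic lands on 3×furniture crates + medical supplies + 3×bottled goods + ceramic tiles + cable drums (22770) but leaves 4 m³ idle.
Dropping medical supplies frees 9 m³; slotting in plastic granulate (13 m³) lifts the total to 23372 at 54 m³.
No other feasible combination exceeds 23372.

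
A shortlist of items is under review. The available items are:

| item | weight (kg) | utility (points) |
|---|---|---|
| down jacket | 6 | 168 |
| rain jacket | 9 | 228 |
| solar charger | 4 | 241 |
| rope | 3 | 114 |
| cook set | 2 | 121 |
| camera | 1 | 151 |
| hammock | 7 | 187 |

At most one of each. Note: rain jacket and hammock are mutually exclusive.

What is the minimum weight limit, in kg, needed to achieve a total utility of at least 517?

10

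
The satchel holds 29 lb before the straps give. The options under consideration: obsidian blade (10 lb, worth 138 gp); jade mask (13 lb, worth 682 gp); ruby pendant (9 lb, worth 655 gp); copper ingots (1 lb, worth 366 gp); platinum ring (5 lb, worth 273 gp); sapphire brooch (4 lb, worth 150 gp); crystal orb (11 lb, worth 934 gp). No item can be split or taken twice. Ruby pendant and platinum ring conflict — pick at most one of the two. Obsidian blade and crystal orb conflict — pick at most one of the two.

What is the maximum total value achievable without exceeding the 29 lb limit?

2132

Density check — copper ingots 366.00, crystal orb 84.91, ruby pendant 72.78, platinum ring 54.60 are the best per lb.
Jade mask + copper ingots + sapphire brooch + crystal orb uses 29 of the 29 lb and totals 2132.
Runner-up ruby pendant + copper ingots + sapphire brooch + crystal orb tops out at 2105.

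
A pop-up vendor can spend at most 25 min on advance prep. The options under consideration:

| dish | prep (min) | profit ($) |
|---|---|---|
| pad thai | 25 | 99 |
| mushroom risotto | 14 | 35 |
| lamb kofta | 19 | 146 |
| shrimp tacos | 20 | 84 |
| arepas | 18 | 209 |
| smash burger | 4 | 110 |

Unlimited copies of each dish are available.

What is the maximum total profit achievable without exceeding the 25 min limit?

660

Taking 6×smash burger: 24 min used, 660 in profit.
That's the maximum — no swap from here does better than 660.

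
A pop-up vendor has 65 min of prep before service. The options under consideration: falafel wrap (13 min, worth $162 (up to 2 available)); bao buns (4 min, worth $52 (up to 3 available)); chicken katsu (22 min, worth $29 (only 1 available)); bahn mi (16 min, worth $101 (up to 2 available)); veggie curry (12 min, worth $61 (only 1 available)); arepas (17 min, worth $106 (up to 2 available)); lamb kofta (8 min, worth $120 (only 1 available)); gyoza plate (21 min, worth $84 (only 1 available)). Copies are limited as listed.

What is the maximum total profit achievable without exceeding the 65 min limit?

706

By profit per min: lamb kofta 15.00, bao buns 13.00, falafel wrap 12.46 lead.
Greedy by ratio would take 2×falafel wrap + 3×bao buns + bahn mi + lamb kofta: 62 min used, total 701.
Dropping bahn mi frees 16 min; slotting in arepas (17 min) lifts the total to 706 at 63 min.
That's the maximum — no swap from here does better than 706.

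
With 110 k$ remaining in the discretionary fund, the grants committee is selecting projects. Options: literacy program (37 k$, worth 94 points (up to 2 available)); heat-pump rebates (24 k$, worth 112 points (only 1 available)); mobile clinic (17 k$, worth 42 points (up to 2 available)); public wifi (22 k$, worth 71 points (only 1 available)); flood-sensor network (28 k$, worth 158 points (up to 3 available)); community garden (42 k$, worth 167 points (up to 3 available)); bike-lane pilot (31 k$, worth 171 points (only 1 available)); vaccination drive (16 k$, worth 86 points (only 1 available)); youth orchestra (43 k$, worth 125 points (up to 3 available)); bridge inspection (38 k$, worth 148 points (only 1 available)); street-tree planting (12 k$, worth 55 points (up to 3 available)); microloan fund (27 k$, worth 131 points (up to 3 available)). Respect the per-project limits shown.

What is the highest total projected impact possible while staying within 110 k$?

586

Density check — flood-sensor network 5.64, bike-lane pilot 5.52, vaccination drive 5.38, microloan fund 4.85 are the best per k$.
A density-first pass picks 3×flood-sensor network + vaccination drive — 560 at 100 k$.
The 16 k$ tied up in vaccination drive is better spent on heat-pump rebates — total rises to 586 (108 k$).
Nothing else within 110 k$ beats 586.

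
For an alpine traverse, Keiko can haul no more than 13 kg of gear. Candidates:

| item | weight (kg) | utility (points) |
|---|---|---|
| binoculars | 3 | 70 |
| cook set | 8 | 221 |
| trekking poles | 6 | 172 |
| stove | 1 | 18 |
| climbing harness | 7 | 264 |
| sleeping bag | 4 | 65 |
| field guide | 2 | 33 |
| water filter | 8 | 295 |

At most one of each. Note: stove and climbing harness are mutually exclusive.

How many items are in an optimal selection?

2

Best achievable utility is 436.
trekking poles + climbing harness hits 436 at 13 kg.
Any selection reaching 436 contains exactly 2 items.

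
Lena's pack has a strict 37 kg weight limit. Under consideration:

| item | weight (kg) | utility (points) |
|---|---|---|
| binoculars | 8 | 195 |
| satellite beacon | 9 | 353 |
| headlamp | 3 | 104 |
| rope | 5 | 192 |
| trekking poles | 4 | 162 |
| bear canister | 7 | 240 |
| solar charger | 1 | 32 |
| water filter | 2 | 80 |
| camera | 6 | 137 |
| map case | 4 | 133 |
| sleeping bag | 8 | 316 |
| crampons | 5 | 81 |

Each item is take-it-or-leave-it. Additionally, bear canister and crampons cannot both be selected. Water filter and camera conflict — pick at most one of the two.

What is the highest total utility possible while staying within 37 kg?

A density-first pass picks satellite beacon + headlamp + rope + trekking poles + solar charger + water filter + map case + sleeping bag — 1372 at 36 kg.
Replace water filter and map case with bear canister: the trade gains 27 net, giving 1399 at 37 kg.
The closest alternative, satellite beacon + rope + trekking poles + bear canister + map case + sleeping bag, reaches only 1396.

1399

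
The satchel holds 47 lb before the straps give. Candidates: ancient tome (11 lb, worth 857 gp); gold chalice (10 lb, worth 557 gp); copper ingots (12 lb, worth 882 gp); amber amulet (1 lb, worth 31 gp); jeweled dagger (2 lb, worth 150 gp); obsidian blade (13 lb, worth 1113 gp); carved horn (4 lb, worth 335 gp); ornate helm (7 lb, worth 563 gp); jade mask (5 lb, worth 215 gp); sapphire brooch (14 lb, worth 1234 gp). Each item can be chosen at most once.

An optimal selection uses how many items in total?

Best achievable value is 3917.
ancient tome + jeweled dagger + obsidian blade + ornate helm + sapphire brooch hits 3917 at 47 lb.
Any selection reaching 3917 contains exactly 5 items.

5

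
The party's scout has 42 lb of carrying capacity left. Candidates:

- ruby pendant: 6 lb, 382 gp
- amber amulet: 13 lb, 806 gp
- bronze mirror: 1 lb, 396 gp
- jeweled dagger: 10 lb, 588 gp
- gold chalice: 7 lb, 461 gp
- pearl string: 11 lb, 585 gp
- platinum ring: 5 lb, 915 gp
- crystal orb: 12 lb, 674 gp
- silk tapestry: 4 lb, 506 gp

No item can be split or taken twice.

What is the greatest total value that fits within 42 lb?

By value per lb: bronze mirror 396.00, platinum ring 183.00, silk tapestry 126.50 lead.
A density-first pass picks ruby pendant + amber amulet + bronze mirror + gold chalice + platinum ring + silk tapestry — 3466 at 36 lb.
Dropping ruby pendant frees 6 lb; slotting in crystal orb (12 lb) lifts the total to 3758 at 42 lb.
Runner-up ruby pendant + amber amulet + bronze mirror + platinum ring + crystal orb + silk tapestry tops out at 3679.

3758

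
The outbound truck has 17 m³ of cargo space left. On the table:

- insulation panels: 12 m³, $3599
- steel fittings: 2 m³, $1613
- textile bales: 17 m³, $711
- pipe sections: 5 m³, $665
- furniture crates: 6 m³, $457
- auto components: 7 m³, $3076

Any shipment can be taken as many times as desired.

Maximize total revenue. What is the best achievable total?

Density check — steel fittings 806.50, auto components 439.43, insulation panels 299.92 are the best per m³.
Taking 8×steel fittings: 16 m³ used, 12904 in revenue.

12904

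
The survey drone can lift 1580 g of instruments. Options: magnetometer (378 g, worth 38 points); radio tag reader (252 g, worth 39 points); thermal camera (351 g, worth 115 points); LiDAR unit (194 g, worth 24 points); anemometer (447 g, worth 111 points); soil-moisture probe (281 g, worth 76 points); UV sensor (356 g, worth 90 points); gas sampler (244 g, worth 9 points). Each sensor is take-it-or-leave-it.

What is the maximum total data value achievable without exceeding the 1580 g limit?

Thermal camera + anemometer + soil-moisture probe + UV sensor uses 1435 of the 1580 g and totals 392.
Every other selection either busts 1580 g or fails to beat 392.

392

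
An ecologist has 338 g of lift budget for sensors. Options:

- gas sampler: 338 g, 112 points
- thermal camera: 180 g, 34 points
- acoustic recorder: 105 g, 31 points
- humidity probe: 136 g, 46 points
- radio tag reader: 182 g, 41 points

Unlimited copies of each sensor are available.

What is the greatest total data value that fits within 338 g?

112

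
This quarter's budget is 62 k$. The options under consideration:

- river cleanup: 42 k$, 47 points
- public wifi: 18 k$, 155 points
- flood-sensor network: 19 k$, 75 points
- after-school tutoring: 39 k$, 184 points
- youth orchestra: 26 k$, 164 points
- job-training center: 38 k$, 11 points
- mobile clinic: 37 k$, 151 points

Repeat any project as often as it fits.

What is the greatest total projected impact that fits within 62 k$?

474

Taking the top-ratio projects first gives 3×public wifi for 465 (54 k$).
The 18 k$ tied up in public wifi is better spent on youth orchestra — total rises to 474 (62 k$).
No other feasible combination exceeds 474.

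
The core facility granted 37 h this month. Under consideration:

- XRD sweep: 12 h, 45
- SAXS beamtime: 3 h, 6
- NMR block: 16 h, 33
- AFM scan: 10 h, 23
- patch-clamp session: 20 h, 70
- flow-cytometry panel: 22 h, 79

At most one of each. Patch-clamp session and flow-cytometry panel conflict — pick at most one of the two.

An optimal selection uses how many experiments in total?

Best achievable expected citations is 130.
For example XRD sweep + SAXS beamtime + flow-cytometry panel achieves it, using 37 h.
All optima have 3 experiments.

3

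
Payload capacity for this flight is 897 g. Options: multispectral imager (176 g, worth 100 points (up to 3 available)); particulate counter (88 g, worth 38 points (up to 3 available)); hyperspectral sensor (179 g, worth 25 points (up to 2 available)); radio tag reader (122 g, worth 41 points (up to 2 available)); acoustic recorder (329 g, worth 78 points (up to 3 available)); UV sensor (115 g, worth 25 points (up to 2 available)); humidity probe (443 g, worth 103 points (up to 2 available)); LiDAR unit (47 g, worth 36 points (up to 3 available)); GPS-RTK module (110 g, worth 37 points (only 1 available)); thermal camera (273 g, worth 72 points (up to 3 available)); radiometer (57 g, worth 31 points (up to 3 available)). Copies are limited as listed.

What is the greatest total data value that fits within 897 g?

508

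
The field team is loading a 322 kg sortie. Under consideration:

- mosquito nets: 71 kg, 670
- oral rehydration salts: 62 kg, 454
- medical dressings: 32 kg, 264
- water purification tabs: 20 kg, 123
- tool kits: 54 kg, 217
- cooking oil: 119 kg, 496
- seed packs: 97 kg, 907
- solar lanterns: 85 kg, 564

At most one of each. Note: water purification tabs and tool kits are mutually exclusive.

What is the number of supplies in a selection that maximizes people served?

4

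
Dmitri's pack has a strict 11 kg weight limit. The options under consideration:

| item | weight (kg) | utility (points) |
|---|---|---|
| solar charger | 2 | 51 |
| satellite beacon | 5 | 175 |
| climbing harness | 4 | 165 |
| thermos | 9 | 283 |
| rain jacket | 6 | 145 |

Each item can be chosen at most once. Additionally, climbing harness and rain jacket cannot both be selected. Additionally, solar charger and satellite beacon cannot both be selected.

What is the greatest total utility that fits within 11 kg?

340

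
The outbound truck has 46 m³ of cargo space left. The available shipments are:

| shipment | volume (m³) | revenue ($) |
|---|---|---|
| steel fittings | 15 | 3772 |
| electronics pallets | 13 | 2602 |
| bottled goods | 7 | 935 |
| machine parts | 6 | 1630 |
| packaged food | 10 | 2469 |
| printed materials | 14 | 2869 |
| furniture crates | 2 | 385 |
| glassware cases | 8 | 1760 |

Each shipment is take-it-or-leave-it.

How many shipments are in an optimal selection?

5

The maximum revenue within 46 m³ is 10858.
For example steel fittings + electronics pallets + machine parts + packaged food + furniture crates achieves it, using 46 m³.
Every optimal selection uses 5 shipments.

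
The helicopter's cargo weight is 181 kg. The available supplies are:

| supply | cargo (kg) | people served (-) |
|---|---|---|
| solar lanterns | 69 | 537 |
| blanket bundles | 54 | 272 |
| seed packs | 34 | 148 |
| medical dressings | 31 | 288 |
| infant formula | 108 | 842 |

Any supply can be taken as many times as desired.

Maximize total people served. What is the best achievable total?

The ratio ordering already packs tightly: 5×medical dressings, 155 kg, 1440.

1440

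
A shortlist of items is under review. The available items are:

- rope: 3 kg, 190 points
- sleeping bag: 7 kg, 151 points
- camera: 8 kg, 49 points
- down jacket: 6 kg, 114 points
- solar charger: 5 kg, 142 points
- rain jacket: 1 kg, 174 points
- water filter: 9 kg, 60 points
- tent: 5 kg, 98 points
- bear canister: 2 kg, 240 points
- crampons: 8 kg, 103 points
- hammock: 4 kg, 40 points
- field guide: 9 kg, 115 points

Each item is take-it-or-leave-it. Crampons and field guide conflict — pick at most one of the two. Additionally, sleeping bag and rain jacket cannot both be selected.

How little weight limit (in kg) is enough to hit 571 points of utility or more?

6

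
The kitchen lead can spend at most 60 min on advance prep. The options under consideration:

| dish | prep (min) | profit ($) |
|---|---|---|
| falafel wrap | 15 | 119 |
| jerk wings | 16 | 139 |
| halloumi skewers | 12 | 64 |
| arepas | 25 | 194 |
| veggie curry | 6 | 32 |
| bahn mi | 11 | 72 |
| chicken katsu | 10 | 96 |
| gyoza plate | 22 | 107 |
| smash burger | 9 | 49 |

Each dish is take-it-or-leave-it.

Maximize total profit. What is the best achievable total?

478

By profit per min: chicken katsu 9.60, jerk wings 8.69, falafel wrap 7.93 lead.
Filling by ratio: falafel wrap + jerk wings + veggie curry + bahn mi + chicken katsu for 458, with 2 min left unused.
But jerk wings + arepas + chicken katsu + smash burger fits in 60 min and reaches 478.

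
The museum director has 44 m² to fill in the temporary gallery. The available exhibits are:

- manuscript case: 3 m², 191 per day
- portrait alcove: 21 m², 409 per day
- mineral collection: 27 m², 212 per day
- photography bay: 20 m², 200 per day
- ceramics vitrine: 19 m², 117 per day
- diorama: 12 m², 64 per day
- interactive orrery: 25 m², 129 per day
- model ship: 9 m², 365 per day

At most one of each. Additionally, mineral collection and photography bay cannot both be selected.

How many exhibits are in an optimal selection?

3

Best achievable expected visitors is 965.
For example manuscript case + portrait alcove + model ship achieves it, using 33 m².
Every optimal selection uses 3 exhibits.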